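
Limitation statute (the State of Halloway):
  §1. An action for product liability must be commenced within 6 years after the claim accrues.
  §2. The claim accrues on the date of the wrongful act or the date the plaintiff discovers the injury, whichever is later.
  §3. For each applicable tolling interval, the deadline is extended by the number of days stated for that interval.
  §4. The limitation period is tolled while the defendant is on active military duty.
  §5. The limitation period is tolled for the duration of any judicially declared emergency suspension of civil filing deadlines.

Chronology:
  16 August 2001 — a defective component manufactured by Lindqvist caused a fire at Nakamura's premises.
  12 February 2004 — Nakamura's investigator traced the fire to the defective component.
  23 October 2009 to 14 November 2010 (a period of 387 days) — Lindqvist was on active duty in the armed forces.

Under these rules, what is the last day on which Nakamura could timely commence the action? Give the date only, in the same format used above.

Taking the later of the act (16 August 2001) and discovery (12 February 2004), the claim accrued on 12 February 2004.
6 years from 12 February 2004 is 12 February 2010.
The defendant's active military service from 23 October 2009 to 14 November 2010 tolled the period for 387 days, extending the deadline to 6 March 2011.

6 March 2011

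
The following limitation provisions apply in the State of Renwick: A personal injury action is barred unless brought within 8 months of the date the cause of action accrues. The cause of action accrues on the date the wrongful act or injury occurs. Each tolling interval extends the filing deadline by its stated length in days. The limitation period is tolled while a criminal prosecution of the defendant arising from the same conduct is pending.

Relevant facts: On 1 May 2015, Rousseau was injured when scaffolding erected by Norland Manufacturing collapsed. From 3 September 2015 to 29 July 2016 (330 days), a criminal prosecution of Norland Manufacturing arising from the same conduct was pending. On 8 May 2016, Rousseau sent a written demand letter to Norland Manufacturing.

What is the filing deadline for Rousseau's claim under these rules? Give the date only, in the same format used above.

26 November 2016

The claim accrued on 1 May 2015, when the wrongful act occurred.
8 months from 1 May 2015 is 1 January 2016.
The period was tolled for 330 days by the pending criminal prosecution (3 September 2015 to 29 July 2016), pushing the deadline to 26 November 2016.
The other events in the timeline have no effect on the limitation period under the stated rules.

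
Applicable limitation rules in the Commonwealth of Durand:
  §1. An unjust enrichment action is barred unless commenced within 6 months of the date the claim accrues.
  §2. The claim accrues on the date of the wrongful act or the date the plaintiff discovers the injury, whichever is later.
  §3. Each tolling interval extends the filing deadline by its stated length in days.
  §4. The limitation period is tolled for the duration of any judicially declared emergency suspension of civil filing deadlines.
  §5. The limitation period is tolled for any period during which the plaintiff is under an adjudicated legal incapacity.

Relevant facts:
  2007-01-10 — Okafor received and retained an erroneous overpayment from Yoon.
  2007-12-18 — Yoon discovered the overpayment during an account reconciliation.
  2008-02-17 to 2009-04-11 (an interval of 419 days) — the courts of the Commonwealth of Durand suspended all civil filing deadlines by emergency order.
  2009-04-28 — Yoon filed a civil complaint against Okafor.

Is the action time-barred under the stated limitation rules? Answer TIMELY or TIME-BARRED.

Taking the later of the act (2007-01-10) and discovery (2007-12-18), the claim accrued on 2007-12-18.
6 months from 2007-12-18 is 2008-06-18.
The emergency suspension of filing deadlines from 2008-02-17 to 2009-04-11 tolled the period for 419 days, extending the deadline to 2009-08-11.
Filing on 2009-04-28 beat the 2009-08-11 deadline — the action is timely.

TIMELY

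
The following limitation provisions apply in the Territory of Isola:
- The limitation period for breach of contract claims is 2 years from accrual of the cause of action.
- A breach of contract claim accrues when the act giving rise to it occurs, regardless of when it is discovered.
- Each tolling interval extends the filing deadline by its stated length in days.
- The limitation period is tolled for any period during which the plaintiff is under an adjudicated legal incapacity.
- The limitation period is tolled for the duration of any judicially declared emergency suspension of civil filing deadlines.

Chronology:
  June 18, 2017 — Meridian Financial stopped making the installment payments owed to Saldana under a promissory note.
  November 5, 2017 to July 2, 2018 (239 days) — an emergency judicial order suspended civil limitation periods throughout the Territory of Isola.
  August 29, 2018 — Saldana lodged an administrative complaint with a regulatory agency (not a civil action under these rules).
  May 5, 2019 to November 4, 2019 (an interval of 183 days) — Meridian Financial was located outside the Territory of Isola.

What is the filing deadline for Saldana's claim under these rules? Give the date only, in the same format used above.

The cause of action accrued on June 18, 2017, the date of the act.
The untolled deadline — 2 years after June 18, 2017 — is June 18, 2019.
The period was tolled for 239 days by the emergency suspension of filing deadlines (November 5, 2017 to July 2, 2018), pushing the deadline to February 12, 2020.
The defendant's absence from the jurisdiction from May 5, 2019 to November 4, 2019 does not toll the period, because no stated rule makes the defendant's absence a tolling event.
The other events in the timeline have no effect on the limitation period under the stated rules.

February 12, 2020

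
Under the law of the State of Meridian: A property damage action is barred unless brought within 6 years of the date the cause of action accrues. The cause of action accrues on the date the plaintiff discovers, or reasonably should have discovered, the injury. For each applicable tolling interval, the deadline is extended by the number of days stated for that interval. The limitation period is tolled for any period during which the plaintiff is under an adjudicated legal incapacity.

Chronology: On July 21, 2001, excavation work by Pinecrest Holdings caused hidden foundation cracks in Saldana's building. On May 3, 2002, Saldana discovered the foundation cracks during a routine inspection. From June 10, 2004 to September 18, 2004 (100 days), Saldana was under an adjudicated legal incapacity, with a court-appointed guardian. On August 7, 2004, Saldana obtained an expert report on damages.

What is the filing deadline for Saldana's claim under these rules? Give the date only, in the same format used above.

August 11, 2008

The claim did not accrue until Saldana discovered the injury on May 3, 2002; the July 21, 2001 act date does not start the clock under the stated rule.
The untolled deadline — 6 years after May 3, 2002 — is May 3, 2008.
Because the plaintiff's legal incapacity ran from June 10, 2004 to September 18, 2004, the deadline is extended by 100 days to August 11, 2008.
The other events in the timeline have no effect on the limitation period under the stated rules.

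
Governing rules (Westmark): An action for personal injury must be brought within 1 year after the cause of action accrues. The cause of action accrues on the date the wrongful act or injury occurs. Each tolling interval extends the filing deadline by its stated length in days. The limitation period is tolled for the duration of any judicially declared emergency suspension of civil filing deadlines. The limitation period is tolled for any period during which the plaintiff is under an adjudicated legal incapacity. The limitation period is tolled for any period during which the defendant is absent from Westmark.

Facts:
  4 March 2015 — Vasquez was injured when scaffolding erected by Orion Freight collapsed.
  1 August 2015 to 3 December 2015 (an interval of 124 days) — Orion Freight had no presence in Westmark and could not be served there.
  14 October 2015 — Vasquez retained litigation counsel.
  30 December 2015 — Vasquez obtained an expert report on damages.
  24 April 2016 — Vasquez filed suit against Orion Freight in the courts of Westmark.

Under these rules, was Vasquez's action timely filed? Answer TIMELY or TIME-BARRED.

TIMELY

The limitation period began to run on 4 March 2015.
1 year from 4 March 2015 is 4 March 2016.
The period was tolled for 124 days by the defendant's absence from the jurisdiction (1 August 2015 to 3 December 2015), pushing the deadline to 6 July 2016.
None of the other events listed affects the running of the period under the stated rules.
Vasquez filed on 24 April 2016, before the 6 July 2016 deadline, so the action is timely.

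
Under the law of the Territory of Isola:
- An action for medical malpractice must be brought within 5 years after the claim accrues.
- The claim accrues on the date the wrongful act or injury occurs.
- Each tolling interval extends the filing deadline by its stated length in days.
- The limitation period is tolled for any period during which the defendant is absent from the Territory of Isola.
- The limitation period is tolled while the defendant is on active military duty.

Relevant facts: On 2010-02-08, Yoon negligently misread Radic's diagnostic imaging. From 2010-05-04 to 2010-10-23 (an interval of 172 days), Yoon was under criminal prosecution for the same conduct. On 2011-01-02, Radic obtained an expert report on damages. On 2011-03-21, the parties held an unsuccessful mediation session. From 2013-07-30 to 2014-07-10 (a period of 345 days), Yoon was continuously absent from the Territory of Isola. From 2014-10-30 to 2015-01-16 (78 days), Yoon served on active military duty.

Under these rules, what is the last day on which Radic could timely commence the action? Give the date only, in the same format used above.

The claim accrued on 2010-02-08, when the wrongful act occurred.
Adding the 5 years base period to 2010-02-08 gives a deadline of 2015-02-08, before any tolling.
The defendant's absence from the jurisdiction from 2013-07-30 to 2014-07-10 tolled the period for 345 days, extending the deadline to 2016-01-19.
The period was tolled for 78 days by the defendant's active military service (2014-10-30 to 2015-01-16), pushing the deadline to 2016-04-06.
The pending criminal prosecution from 2010-05-04 to 2010-10-23 does not toll the period, because no stated rule makes a criminal prosecution a tolling event.
The other events in the timeline have no effect on the limitation period under the stated rules.

2016-04-06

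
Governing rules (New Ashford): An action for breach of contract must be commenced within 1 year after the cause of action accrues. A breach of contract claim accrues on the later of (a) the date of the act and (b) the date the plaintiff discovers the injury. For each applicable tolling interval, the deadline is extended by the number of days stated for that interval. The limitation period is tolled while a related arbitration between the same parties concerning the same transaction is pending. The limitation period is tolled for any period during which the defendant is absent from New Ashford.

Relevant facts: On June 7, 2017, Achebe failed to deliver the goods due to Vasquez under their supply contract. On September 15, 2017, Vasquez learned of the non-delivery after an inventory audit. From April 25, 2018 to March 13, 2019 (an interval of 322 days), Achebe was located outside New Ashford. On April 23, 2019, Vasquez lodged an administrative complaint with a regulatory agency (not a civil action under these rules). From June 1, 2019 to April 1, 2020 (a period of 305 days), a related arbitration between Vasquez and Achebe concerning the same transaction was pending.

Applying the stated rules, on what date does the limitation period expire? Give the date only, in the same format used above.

Because discovery on September 15, 2017 post-dates the June 7, 2017 act, accrual under the later-of rule falls on September 15, 2017.
The untolled deadline — 1 year after September 15, 2017 — is September 15, 2018.
The period was tolled for 322 days by the defendant's absence from the jurisdiction (April 25, 2018 to March 13, 2019), pushing the deadline to August 3, 2019.
Because the pending related arbitration ran from June 1, 2019 to April 1, 2020, the deadline is extended by 305 days to June 3, 2020.
The other events in the timeline have no effect on the limitation period under the stated rules.

June 3, 2020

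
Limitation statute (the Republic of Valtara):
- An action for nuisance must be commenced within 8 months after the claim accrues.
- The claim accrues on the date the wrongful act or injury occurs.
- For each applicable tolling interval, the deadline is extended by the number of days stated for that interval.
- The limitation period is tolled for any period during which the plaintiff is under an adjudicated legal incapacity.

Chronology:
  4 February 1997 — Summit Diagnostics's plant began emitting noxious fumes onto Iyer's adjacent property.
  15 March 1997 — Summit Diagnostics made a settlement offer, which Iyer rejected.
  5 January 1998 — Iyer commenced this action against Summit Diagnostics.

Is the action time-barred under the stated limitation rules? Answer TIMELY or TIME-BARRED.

The claim accrued on 4 February 1997, the date of the act.
8 months from 4 February 1997 is 4 October 1997.
None of the other events listed affects the running of the period under the stated rules.
The 5 January 1998 filing falls after the 4 October 1997 deadline; the claim is time-barred.

TIME-BARRED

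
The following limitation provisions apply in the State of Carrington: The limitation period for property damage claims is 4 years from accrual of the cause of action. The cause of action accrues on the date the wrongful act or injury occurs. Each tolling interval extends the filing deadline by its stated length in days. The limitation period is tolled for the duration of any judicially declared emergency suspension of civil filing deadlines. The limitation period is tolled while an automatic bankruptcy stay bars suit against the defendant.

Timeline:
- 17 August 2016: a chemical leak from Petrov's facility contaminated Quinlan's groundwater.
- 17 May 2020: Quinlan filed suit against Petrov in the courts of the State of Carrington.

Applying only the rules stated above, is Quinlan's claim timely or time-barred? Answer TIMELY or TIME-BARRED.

The cause of action accrued on 17 August 2016, the date of the act.
4 years from 17 August 2016 is 17 August 2020.
Filing on 17 May 2020 beat the 17 August 2020 deadline — the action is timely.

TIMELY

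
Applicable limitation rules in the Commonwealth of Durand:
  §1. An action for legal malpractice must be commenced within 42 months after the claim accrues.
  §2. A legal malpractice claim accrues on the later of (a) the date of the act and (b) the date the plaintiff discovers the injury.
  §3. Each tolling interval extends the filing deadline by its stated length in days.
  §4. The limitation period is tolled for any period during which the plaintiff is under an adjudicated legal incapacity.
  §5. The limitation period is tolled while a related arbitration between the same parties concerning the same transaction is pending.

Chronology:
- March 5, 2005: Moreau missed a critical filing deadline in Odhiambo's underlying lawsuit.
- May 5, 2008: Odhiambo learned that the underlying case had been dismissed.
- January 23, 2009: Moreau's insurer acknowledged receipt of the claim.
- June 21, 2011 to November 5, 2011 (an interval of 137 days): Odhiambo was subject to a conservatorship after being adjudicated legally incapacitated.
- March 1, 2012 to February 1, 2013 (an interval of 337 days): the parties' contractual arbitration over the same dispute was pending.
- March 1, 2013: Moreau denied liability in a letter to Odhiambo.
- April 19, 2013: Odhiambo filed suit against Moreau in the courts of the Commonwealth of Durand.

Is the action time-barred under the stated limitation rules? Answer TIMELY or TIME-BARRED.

TIME-BARRED

Taking the later of the act (March 5, 2005) and discovery (May 5, 2008), the claim accrued on May 5, 2008.
42 months from May 5, 2008 is November 5, 2011.
The period was tolled for 137 days by the plaintiff's legal incapacity (June 21, 2011 to November 5, 2011), pushing the deadline to March 21, 2012.
Because the pending related arbitration ran from March 1, 2012 to February 1, 2013, the deadline is extended by 337 days to February 21, 2013.
None of the other events listed affects the running of the period under the stated rules.
The April 19, 2013 filing falls after the February 21, 2013 deadline; the claim is time-barred.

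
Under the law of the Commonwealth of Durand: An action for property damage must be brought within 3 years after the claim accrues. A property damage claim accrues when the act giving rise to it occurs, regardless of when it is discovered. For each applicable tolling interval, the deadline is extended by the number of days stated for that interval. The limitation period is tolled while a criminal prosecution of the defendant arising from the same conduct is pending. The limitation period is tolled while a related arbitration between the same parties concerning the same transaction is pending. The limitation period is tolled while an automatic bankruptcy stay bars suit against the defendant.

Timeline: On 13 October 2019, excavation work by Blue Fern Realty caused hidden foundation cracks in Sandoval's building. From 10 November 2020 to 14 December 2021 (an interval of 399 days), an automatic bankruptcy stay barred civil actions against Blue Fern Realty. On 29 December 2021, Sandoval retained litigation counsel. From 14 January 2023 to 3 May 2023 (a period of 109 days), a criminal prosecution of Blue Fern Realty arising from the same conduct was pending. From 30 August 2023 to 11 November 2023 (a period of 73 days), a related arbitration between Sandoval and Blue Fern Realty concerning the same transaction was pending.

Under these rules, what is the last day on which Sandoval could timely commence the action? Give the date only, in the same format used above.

16 May 2024

The claim accrued on 13 October 2019, when the wrongful act occurred.
Adding the 3 years base period to 13 October 2019 gives a deadline of 13 October 2022, before any tolling.
The period was tolled for 399 days by the automatic bankruptcy stay (10 November 2020 to 14 December 2021), pushing the deadline to 16 November 2023.
The pending criminal prosecution from 14 January 2023 to 3 May 2023 tolled the period for 109 days, extending the deadline to 4 March 2024.
The period was tolled for 73 days by the pending related arbitration (30 August 2023 to 11 November 2023), pushing the deadline to 16 May 2024.
None of the other events listed affects the running of the period under the stated rules.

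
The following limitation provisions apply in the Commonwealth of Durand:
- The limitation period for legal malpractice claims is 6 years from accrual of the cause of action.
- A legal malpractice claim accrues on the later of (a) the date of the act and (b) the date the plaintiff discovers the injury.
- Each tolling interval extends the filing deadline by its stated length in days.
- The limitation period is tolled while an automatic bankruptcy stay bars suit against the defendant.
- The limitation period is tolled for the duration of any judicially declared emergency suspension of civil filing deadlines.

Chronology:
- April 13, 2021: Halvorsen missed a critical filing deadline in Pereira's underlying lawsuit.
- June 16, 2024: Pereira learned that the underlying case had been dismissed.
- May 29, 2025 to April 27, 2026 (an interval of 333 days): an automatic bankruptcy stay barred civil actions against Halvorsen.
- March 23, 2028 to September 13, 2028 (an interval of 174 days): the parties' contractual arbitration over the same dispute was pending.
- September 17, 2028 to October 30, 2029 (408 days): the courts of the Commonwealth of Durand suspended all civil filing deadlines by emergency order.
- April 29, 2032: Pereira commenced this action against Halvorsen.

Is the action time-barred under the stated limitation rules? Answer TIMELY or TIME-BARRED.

Because discovery on June 16, 2024 post-dates the April 13, 2021 act, accrual under the later-of rule falls on June 16, 2024.
6 years from June 16, 2024 is June 16, 2030.
The period was tolled for 333 days by the automatic bankruptcy stay (May 29, 2025 to April 27, 2026), pushing the deadline to May 15, 2031.
Because the emergency suspension of filing deadlines ran from September 17, 2028 to October 30, 2029, the deadline is extended by 408 days to June 26, 2032.
No stated provision tolls the period for a pending arbitration, so the interval from March 23, 2028 to September 13, 2028 has no effect on the deadline.
Filing on April 29, 2032 beat the June 26, 2032 deadline — the action is timely.

TIMELY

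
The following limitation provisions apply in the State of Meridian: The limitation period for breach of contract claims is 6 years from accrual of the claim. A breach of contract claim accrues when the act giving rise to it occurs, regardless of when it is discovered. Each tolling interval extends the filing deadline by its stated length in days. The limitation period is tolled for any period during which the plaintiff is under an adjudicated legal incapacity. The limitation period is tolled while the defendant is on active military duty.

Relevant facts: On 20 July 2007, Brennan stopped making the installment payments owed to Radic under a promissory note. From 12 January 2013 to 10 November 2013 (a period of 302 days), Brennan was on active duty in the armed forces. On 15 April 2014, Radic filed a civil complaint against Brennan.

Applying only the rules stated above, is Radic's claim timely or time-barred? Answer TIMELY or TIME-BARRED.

The limitation period began to run on 20 July 2007.
Adding the 6 years base period to 20 July 2007 gives a deadline of 20 July 2013, before any tolling.
The period was tolled for 302 days by the defendant's active military service (12 January 2013 to 10 November 2013), pushing the deadline to 18 May 2014.
The 15 April 2014 filing precedes the 18 May 2014 deadline; the claim is timely.

TIMELY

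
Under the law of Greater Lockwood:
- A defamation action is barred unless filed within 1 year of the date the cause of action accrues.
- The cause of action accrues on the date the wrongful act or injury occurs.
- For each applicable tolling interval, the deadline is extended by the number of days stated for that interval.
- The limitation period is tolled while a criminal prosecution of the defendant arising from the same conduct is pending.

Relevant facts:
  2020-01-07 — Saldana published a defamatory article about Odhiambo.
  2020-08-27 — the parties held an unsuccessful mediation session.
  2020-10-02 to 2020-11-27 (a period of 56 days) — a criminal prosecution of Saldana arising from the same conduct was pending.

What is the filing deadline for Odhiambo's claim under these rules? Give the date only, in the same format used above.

2021-03-04

The limitation period began to run on 2020-01-07.
1 year from 2020-01-07 is 2021-01-07.
The pending criminal prosecution from 2020-10-02 to 2020-11-27 tolled the period for 56 days, extending the deadline to 2021-03-04.
Nothing else in the chronology tolls or restarts the period.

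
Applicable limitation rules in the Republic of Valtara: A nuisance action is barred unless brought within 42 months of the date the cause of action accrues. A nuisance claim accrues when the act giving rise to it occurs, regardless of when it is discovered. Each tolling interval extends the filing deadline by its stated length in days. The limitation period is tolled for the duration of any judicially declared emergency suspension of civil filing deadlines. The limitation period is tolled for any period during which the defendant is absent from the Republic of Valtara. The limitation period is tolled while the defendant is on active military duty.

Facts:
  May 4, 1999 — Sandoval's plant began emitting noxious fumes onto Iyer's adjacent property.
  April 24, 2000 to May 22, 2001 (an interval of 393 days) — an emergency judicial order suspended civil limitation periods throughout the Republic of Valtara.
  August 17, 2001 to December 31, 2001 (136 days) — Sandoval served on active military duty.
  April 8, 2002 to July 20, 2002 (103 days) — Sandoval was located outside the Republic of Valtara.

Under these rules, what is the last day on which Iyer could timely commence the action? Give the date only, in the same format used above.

The cause of action accrued on May 4, 1999, the date of the act.
Adding the 42 months base period to May 4, 1999 gives a deadline of November 4, 2002, before any tolling.
Because the emergency suspension of filing deadlines ran from April 24, 2000 to May 22, 2001, the deadline is extended by 393 days to December 2, 2003.
The period was tolled for 136 days by the defendant's active military service (August 17, 2001 to December 31, 2001), pushing the deadline to April 16, 2004.
The defendant's absence from the jurisdiction from April 8, 2002 to July 20, 2002 tolled the period for 103 days, extending the deadline to July 28, 2004.

July 28, 2004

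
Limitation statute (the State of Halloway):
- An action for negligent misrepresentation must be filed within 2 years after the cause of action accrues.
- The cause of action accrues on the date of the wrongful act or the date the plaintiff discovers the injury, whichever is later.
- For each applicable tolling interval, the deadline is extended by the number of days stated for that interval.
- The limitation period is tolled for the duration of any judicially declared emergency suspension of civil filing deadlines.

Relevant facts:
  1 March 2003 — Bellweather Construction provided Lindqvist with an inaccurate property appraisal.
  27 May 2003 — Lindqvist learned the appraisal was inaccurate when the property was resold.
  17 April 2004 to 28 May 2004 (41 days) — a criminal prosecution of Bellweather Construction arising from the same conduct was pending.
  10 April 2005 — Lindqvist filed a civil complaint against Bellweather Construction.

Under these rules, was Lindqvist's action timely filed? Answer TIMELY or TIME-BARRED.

The claim accrued on 27 May 2003 — the later of the 1 March 2003 act and the 27 May 2003 discovery.
Adding the 2 years base period to 27 May 2003 gives a deadline of 27 May 2005, before any tolling.
Although a criminal prosecution ran from 17 April 2004 to 28 May 2004, the stated rules do not make that a tolling event, so it is disregarded.
Lindqvist filed on 10 April 2005, before the 27 May 2005 deadline, so the action is timely.

TIMELY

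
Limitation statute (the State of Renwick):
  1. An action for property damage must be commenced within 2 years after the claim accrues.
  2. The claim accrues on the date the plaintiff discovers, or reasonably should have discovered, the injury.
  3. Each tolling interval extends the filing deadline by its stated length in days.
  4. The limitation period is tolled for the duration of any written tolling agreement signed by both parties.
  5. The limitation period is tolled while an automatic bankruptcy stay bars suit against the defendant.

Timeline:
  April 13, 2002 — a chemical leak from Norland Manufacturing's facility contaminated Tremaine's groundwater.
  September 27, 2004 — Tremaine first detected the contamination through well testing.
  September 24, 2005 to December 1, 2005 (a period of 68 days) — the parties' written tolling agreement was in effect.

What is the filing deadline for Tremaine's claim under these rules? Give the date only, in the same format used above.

Accrual is tied to discovery, so the period began on September 27, 2004 rather than on April 13, 2002 when the act occurred.
Adding the 2 years base period to September 27, 2004 gives a deadline of September 27, 2006, before any tolling.
The written tolling agreement from September 24, 2005 to December 1, 2005 tolled the period for 68 days, extending the deadline to December 4, 2006.

December 4, 2006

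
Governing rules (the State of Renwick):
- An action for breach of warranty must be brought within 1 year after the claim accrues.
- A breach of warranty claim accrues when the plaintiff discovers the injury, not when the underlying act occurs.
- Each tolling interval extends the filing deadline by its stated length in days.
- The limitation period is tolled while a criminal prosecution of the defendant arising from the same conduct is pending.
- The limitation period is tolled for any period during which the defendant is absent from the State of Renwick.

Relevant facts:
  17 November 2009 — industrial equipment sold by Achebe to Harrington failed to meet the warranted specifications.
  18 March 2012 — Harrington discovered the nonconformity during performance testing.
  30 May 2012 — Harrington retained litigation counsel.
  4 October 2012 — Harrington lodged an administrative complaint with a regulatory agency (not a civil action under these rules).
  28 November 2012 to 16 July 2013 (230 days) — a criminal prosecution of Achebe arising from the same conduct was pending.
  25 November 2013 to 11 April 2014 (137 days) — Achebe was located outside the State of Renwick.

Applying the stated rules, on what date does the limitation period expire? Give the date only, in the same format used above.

Accrual is tied to discovery, so the period began on 18 March 2012 rather than on 17 November 2009 when the act occurred.
Adding the 1 year base period to 18 March 2012 gives a deadline of 18 March 2013, before any tolling.
Because the pending criminal prosecution ran from 28 November 2012 to 16 July 2013, the deadline is extended by 230 days to 3 November 2013.
The defendant's absence from the jurisdiction starting 25 November 2013 came too late — the period had run on 3 November 2013 — and so does not extend the deadline.
The other events in the timeline have no effect on the limitation period under the stated rules.

3 November 2013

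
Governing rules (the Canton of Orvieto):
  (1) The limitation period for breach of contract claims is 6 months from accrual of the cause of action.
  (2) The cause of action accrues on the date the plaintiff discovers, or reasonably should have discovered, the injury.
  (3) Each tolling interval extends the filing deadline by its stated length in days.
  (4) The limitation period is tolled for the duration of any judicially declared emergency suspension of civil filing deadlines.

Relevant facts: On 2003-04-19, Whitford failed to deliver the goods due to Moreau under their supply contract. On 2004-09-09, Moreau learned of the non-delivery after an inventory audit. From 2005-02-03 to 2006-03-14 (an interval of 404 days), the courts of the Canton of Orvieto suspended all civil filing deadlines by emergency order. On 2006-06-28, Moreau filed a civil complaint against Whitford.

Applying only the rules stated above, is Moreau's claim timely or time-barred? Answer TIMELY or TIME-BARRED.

TIME-BARRED

The claim did not accrue until Moreau discovered the injury on 2004-09-09; the 2003-04-19 act date does not start the clock under the stated rule.
Adding the 6 months base period to 2004-09-09 gives a deadline of 2005-03-09, before any tolling.
Because the emergency suspension of filing deadlines ran from 2005-02-03 to 2006-03-14, the deadline is extended by 404 days to 2006-04-17.
Filing on 2006-06-28 missed the 2006-04-17 deadline — the action is time-barred.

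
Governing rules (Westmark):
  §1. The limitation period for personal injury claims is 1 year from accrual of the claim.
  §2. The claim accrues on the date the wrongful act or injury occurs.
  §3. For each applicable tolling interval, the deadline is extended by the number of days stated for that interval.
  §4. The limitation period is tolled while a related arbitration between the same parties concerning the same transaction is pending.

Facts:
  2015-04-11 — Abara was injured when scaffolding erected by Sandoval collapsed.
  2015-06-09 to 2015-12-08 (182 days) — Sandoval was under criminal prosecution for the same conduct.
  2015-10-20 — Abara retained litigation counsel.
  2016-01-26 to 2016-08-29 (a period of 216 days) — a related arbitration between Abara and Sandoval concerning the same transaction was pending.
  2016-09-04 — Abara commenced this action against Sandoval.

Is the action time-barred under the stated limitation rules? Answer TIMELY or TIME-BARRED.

TIMELY

The claim accrued on 2015-04-11, when the wrongful act occurred.
1 year from 2015-04-11 is 2016-04-11.
Because the pending related arbitration ran from 2016-01-26 to 2016-08-29, the deadline is extended by 216 days to 2016-11-13.
Although a criminal prosecution ran from 2015-06-09 to 2015-12-08, the stated rules do not make that a tolling event, so it is disregarded.
None of the other events listed affects the running of the period under the stated rules.
Filing on 2016-09-04 beat the 2016-11-13 deadline — the action is timely.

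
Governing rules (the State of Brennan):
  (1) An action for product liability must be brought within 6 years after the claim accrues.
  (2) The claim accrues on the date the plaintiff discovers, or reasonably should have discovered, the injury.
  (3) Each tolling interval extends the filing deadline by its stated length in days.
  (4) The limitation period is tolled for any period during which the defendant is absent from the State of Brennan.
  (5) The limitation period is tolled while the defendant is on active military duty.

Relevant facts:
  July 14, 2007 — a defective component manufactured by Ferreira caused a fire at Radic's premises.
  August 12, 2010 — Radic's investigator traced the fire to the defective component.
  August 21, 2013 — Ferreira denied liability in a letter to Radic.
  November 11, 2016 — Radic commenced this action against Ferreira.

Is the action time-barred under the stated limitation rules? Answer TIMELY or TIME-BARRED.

The claim did not accrue until Radic discovered the injury on August 12, 2010; the July 14, 2007 act date does not start the clock under the stated rule.
Adding the 6 years base period to August 12, 2010 gives a deadline of August 12, 2016, before any tolling.
Nothing else in the chronology tolls or restarts the period.
The November 11, 2016 filing falls after the August 12, 2016 deadline; the claim is time-barred.

TIME-BARRED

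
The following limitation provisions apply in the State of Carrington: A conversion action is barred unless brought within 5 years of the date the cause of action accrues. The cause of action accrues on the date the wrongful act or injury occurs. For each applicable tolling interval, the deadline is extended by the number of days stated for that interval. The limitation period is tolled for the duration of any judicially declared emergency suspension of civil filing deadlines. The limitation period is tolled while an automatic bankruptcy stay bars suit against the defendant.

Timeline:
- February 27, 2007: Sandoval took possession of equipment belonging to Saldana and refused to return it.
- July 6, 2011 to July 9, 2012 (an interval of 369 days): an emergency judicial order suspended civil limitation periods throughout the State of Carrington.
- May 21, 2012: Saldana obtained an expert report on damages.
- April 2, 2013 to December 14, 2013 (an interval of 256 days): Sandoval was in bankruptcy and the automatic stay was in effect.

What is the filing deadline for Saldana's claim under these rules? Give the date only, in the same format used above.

March 2, 2013

The claim accrued on February 27, 2007, when the wrongful act occurred.
5 years from February 27, 2007 is February 27, 2012.
Because the emergency suspension of filing deadlines ran from July 6, 2011 to July 9, 2012, the deadline is extended by 369 days to March 2, 2013.
The automatic bankruptcy stay starting April 2, 2013 came too late — the period had run on March 2, 2013 — and so does not extend the deadline.
The other events in the timeline have no effect on the limitation period under the stated rules.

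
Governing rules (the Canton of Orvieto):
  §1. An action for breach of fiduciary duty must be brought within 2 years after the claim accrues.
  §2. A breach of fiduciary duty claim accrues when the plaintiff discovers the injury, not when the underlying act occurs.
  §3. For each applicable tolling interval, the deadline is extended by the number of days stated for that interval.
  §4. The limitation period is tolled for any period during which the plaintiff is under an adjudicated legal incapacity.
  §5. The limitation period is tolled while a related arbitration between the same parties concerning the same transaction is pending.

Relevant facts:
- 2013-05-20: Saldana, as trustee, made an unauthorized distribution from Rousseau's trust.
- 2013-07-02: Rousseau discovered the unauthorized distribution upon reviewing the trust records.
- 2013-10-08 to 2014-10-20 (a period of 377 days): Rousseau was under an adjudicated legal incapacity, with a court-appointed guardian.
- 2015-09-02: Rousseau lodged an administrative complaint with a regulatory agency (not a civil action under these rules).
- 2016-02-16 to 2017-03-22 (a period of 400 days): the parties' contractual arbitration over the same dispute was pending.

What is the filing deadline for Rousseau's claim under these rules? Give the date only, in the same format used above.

Under the discovery rule, the claim accrued on 2013-07-02, when Rousseau discovered the injury — not on the 2013-05-20 date of the underlying act.
2 years from 2013-07-02 is 2015-07-02.
The period was tolled for 377 days by the plaintiff's legal incapacity (2013-10-08 to 2014-10-20), pushing the deadline to 2016-07-13.
The pending related arbitration from 2016-02-16 to 2017-03-22 tolled the period for 400 days, extending the deadline to 2017-08-17.
Nothing else in the chronology tolls or restarts the period.

2017-08-17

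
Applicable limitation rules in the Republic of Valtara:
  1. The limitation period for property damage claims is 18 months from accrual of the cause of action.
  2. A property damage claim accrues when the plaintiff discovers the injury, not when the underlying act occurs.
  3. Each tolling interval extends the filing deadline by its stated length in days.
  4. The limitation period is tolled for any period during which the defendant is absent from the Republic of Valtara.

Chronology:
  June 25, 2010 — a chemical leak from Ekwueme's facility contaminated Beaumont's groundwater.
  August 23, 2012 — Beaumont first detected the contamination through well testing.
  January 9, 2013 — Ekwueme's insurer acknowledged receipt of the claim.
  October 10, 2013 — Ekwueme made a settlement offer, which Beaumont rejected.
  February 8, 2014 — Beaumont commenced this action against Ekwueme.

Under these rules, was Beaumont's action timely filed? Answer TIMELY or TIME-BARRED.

Accrual is tied to discovery, so the period began on August 23, 2012 rather than on June 25, 2010 when the act occurred.
Adding the 18 months base period to August 23, 2012 gives a deadline of February 23, 2014, before any tolling.
Nothing else in the chronology tolls or restarts the period.
Filing on February 8, 2014 beat the February 23, 2014 deadline — the action is timely.

TIMELY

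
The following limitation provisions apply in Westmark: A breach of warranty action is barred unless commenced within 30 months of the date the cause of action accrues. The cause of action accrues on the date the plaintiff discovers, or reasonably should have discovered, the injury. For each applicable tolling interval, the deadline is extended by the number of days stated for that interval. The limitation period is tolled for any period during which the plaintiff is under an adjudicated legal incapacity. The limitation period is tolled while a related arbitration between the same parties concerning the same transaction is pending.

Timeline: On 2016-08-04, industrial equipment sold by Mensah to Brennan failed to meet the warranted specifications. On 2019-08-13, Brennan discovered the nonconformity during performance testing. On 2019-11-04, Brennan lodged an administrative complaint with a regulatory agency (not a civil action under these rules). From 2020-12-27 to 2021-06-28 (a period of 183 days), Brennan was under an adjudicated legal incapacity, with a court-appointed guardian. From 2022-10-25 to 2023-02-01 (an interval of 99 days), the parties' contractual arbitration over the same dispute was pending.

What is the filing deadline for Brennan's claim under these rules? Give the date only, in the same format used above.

Under the discovery rule, the claim accrued on 2019-08-13, when Brennan discovered the injury — not on the 2016-08-04 date of the underlying act.
30 months from 2019-08-13 is 2022-02-13.
The period was tolled for 183 days by the plaintiff's legal incapacity (2020-12-27 to 2021-06-28), pushing the deadline to 2022-08-15.
The pending related arbitration from 2022-10-25 to 2023-02-01 began after the period had already run on 2022-08-15, so it has no tolling effect.
None of the other events listed affects the running of the period under the stated rules.

2022-08-15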